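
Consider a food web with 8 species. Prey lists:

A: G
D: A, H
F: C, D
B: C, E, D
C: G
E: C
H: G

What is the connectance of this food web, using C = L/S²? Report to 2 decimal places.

The web has S = 8 species and L = 11 feeding links.
C = L / S² = 11 / 64 = 0.1719 ≈ 0.17.

C = 0.17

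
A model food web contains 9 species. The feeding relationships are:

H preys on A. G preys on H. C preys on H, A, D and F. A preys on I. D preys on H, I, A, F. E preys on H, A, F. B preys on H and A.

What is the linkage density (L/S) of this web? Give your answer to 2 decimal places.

L/S = 1.78

There are L = 16 links among S = 9 species.
L/S = 16/9 = 1.7778 ≈ 1.78.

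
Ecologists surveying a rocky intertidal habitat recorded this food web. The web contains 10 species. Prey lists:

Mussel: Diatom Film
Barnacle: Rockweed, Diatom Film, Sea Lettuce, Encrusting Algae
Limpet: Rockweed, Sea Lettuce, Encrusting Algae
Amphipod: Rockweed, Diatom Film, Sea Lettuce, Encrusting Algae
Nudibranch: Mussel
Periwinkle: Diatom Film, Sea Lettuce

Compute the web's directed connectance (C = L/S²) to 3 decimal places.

C = 0.150

The web has S = 10 species and L = 15 feeding links.
C = L / S² = 15 / 100 = 0.1500 ≈ 0.150.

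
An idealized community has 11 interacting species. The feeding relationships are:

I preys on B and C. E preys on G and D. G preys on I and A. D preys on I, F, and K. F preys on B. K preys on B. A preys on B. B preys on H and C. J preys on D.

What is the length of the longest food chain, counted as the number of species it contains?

One longest chain: C → B → I → G → E.
It has 5 species and 4 links.

5 species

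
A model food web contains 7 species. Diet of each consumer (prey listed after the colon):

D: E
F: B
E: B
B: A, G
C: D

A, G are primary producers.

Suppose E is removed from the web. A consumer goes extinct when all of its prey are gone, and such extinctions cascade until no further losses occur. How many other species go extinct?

Remove E.
Round 1: D (all prey gone) → extinct.
Round 2: C (all prey gone) → extinct.
No further losses. Total secondary extinctions: 2.

2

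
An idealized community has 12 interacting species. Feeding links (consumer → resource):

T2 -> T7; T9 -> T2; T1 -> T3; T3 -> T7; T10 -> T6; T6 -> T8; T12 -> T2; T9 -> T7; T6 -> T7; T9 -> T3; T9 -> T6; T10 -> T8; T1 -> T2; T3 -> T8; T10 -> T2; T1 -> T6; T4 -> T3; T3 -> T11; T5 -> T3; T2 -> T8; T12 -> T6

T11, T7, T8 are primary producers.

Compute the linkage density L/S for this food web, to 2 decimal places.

L/S = 1.75

There are L = 21 links among S = 12 species.
L/S = 21/12 = 1.7500 ≈ 1.75.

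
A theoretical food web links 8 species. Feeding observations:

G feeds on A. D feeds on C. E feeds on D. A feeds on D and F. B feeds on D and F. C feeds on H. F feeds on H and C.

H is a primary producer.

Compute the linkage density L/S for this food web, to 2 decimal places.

There are L = 10 links among S = 8 species.
L/S = 10/8 = 1.2500 ≈ 1.25.

L/S = 1.25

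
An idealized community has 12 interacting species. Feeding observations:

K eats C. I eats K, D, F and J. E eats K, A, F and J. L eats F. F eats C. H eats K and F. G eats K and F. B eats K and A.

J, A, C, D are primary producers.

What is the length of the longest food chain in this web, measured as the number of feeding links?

2 links

One longest chain: C → K → H.
It has 3 species and 2 links.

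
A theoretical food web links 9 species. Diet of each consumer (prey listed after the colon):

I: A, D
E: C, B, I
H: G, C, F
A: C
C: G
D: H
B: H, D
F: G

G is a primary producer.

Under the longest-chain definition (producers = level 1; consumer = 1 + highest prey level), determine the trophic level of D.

Trophic level 4

G is a producer → level 1.
C eats G → level 2.
H eats C (level 2); other prey at levels: G 1, F 2 → level 3.
D eats H → level 4.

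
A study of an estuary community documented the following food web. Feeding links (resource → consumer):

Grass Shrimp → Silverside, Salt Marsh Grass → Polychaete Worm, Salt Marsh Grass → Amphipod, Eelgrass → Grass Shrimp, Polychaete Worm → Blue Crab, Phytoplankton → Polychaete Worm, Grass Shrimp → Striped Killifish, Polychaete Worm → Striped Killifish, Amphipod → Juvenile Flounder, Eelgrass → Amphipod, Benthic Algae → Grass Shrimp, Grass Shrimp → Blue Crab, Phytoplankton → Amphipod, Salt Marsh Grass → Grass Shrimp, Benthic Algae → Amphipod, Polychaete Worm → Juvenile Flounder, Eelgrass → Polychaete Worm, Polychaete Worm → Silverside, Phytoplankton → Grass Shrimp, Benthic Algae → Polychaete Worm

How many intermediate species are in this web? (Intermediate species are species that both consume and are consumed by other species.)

3

Intermediate species (has both prey and predators): Amphipod, Grass Shrimp, Polychaete Worm.
Count: 3.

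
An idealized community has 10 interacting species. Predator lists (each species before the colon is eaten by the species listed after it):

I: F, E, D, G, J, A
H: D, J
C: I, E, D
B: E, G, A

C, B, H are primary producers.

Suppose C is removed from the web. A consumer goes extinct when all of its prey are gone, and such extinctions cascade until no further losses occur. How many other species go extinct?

Remove C.
Round 1: I (all prey gone) → extinct.
Round 2: F (all prey gone) → extinct.
No further losses. Total secondary extinctions: 2.

2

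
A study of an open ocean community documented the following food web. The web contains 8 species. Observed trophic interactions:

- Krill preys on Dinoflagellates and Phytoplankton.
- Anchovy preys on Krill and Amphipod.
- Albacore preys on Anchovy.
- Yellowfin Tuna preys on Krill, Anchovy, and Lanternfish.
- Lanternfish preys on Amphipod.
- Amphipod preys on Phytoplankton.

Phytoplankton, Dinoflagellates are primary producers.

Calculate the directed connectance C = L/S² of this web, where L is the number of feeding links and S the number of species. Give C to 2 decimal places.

C = 0.16

The web has S = 8 species and L = 10 feeding links.
C = L / S² = 10 / 64 = 0.1562 ≈ 0.16.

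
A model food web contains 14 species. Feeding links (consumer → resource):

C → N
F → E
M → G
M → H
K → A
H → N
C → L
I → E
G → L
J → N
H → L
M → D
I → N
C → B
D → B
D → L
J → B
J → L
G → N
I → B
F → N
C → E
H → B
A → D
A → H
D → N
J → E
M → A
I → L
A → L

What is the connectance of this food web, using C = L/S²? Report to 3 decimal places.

C = 0.153

The web has S = 14 species and L = 30 feeding links.
C = L / S² = 30 / 196 = 0.1531 ≈ 0.153.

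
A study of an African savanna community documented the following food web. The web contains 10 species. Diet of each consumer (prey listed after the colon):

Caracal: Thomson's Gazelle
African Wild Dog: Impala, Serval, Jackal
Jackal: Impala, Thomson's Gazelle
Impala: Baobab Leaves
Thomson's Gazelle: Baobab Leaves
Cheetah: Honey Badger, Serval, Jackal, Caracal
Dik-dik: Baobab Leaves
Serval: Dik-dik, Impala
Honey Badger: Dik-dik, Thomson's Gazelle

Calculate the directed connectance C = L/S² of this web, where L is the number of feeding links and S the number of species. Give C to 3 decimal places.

C = 0.170

The web has S = 10 species and L = 17 feeding links.
C = L / S² = 17 / 100 = 0.1700 ≈ 0.170.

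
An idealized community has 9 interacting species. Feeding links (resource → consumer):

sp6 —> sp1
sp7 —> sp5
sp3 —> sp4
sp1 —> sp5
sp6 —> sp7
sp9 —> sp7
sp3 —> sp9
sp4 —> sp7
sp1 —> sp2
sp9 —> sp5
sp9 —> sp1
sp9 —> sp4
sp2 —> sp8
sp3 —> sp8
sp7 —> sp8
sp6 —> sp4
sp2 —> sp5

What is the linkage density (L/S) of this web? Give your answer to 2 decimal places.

L/S = 1.89

There are L = 17 links among S = 9 species.
L/S = 17/9 = 1.8889 ≈ 1.89.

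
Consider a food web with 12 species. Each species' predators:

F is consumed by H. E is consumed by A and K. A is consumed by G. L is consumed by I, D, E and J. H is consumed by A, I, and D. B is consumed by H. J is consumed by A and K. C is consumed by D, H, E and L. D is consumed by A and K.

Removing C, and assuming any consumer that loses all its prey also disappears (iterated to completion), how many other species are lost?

Remove C.
Round 1: L (all prey gone) → extinct.
Round 2: J (all prey gone), E (all prey gone) → extinct.
No further losses. Total secondary extinctions: 3.

3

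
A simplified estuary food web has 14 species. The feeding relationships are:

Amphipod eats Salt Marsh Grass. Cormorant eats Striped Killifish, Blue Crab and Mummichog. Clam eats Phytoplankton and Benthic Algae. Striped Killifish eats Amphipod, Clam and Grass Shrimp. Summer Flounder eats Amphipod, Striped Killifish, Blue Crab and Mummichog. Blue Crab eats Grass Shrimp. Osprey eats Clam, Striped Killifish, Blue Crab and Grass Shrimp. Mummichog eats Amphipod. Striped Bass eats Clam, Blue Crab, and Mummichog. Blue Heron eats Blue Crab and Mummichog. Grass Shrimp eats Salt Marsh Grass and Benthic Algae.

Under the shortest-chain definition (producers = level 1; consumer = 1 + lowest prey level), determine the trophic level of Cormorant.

Salt Marsh Grass is a producer → level 1.
Amphipod eats Salt Marsh Grass → level 2.
Mummichog eats Amphipod → level 3.
Cormorant eats Mummichog → level 4.
No prey of Cormorant is below level 3, so 4 is the minimum.

Trophic level 4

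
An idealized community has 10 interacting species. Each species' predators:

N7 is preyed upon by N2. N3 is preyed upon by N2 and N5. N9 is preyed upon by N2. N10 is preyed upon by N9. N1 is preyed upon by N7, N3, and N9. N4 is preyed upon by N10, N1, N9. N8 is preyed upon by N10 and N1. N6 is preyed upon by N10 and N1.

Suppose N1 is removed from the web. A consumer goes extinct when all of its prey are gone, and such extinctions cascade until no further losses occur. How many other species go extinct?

Remove N1.
Round 1: N3 (all prey gone), N7 (all prey gone) → extinct.
Round 2: N5 (all prey gone) → extinct.
No further losses. Total secondary extinctions: 3.

3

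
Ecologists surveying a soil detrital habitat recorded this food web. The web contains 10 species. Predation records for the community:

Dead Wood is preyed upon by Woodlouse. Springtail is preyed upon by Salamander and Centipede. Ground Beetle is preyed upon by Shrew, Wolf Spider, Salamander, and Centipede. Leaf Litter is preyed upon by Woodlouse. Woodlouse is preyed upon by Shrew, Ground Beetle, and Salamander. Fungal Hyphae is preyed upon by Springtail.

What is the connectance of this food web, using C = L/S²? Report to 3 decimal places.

C = 0.120

The web has S = 10 species and L = 12 feeding links.
C = L / S² = 12 / 100 = 0.1200 ≈ 0.120.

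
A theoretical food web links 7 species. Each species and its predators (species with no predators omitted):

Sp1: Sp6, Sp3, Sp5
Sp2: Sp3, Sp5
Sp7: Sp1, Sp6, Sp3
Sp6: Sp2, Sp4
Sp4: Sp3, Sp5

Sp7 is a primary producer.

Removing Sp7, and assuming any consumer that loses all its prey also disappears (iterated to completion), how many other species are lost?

Remove Sp7.
Round 1: Sp1 (all prey gone) → extinct.
Round 2: Sp6 (all prey gone) → extinct.
Round 3: Sp2 (all prey gone), Sp4 (all prey gone) → extinct.
Round 4: Sp3 (all prey gone), Sp5 (all prey gone) → extinct.
No further losses. Total secondary extinctions: 6.

6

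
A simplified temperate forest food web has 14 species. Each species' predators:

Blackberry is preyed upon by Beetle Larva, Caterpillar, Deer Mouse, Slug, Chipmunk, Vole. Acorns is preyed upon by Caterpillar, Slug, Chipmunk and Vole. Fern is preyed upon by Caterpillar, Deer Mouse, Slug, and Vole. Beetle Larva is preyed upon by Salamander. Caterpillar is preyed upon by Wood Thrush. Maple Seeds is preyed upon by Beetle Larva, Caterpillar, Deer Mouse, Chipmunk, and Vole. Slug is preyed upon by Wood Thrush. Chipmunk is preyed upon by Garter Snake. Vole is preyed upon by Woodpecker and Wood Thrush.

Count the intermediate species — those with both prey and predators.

5

Intermediate species (has both prey and predators): Beetle Larva, Vole, Slug, Caterpillar, Chipmunk.
Count: 5.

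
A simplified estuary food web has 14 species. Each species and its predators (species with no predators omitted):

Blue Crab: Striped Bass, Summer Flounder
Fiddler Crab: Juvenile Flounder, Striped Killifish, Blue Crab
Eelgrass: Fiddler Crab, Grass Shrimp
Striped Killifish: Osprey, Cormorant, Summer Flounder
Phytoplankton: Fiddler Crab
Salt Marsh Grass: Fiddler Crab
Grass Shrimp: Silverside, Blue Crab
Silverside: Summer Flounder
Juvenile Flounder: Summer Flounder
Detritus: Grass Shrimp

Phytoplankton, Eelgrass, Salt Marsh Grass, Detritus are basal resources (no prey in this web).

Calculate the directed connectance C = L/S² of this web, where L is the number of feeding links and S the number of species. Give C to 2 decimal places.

C = 0.09

The web has S = 14 species and L = 17 feeding links.
C = L / S² = 17 / 196 = 0.0867 ≈ 0.09.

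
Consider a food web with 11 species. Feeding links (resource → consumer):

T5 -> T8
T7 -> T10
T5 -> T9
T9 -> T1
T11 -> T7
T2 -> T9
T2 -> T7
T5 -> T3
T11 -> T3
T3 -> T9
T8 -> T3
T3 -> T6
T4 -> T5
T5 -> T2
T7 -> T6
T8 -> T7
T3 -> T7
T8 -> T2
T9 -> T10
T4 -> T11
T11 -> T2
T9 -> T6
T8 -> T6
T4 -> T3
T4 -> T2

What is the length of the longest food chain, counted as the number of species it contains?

6 species

One longest chain: T4 → T5 → T8 → T3 → T9 → T1.
It has 6 species and 5 links.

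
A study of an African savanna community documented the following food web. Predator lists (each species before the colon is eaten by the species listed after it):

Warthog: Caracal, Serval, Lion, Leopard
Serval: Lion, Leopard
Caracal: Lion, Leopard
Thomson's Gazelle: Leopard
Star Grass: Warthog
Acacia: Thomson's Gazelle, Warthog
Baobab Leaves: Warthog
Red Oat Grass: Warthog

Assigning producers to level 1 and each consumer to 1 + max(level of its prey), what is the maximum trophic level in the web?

4

Producers (level 1): Red Oat Grass, Baobab Leaves, Star Grass, Acacia.
Red Oat Grass → Warthog → Caracal → Lion gives Lion level 4.
No species has a prey at level 4, so no species reaches level 5.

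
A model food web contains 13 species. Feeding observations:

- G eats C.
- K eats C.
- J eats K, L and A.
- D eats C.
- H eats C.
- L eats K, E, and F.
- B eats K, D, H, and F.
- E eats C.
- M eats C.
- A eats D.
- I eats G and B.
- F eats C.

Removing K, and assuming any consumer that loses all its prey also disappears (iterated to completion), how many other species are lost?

0

Remove K.
Every predator of it retains at least one other prey: B still has D, H, F; L still has E, F; J still has A, L.
No consumer loses all prey, so no secondary extinctions occur.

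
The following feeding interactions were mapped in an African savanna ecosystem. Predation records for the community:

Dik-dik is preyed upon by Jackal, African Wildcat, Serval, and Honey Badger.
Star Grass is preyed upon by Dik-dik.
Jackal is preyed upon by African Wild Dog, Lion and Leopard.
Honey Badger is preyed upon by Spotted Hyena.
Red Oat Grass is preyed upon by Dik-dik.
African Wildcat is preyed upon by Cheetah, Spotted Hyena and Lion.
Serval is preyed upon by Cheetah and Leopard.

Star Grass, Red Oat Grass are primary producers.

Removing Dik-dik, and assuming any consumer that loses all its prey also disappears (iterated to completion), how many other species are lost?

9

Remove Dik-dik.
Round 1: African Wildcat (all prey gone), Honey Badger (all prey gone), Serval (all prey gone), Jackal (all prey gone) → extinct.
Round 2: Leopard (all prey gone), Spotted Hyena (all prey gone), Cheetah (all prey gone), Lion (all prey gone), African Wild Dog (all prey gone) → extinct.
No further losses. Total secondary extinctions: 9.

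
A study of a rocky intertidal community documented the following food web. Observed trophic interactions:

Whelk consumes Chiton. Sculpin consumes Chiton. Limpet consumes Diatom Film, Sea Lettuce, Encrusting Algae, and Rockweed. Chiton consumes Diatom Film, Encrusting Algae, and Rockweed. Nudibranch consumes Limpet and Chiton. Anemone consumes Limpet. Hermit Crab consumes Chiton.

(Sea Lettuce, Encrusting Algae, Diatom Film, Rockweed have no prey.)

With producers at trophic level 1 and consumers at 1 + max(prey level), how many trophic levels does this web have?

3

Producers (level 1): Sea Lettuce, Encrusting Algae, Diatom Film, Rockweed.
Encrusting Algae → Chiton → Whelk gives Whelk level 3.
No species has a prey at level 3, so no species reaches level 4.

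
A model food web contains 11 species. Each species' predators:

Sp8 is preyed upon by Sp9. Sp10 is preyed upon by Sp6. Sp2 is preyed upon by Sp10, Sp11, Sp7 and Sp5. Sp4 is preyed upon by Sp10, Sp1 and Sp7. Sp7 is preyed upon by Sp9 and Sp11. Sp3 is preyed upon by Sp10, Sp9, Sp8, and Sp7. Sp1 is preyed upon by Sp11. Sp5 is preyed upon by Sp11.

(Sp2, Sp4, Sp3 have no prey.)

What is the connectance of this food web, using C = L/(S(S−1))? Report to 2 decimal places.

The web has S = 11 species and L = 17 feeding links.
C = L / (S(S−1)) = 17 / 110 = 0.1545 ≈ 0.15.

C = 0.15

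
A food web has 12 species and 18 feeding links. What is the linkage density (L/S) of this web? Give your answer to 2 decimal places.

There are L = 18 links among S = 12 species.
L/S = 18/12 = 1.5000 ≈ 1.50.

L/S = 1.50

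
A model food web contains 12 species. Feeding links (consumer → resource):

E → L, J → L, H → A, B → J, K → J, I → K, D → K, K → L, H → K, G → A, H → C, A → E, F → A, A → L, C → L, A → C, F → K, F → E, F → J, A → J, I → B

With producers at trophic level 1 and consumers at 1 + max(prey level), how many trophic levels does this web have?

4

Producers (level 1): L.
L → J → K → H gives H level 4.
No species has a prey at level 4, so no species reaches level 5.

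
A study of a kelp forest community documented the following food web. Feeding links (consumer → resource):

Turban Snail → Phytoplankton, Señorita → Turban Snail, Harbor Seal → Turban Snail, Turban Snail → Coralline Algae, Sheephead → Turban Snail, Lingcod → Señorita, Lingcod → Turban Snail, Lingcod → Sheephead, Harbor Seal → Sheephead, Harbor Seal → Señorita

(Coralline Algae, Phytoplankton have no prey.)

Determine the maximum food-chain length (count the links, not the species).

3 links

One longest chain: Coralline Algae → Turban Snail → Señorita → Lingcod.
It has 4 species and 3 links.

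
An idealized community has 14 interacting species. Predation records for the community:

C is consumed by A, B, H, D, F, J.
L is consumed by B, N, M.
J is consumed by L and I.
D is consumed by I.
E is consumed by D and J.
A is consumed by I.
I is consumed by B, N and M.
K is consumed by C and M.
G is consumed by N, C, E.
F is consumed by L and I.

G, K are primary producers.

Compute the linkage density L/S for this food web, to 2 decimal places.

There are L = 25 links among S = 14 species.
L/S = 25/14 = 1.7857 ≈ 1.79.

L/S = 1.79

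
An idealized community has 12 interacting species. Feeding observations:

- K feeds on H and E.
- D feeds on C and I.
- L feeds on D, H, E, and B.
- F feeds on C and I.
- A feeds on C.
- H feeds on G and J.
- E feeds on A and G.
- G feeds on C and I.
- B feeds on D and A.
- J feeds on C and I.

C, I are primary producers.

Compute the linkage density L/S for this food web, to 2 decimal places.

There are L = 21 links among S = 12 species.
L/S = 21/12 = 1.7500 ≈ 1.75.

L/S = 1.75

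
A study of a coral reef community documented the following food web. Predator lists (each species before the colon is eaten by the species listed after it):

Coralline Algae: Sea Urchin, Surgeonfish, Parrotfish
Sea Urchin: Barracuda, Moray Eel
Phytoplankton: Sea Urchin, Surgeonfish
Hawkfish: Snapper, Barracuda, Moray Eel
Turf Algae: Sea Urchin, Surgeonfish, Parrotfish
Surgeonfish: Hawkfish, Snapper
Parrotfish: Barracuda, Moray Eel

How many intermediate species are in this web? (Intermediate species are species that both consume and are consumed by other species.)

Intermediate species (has both prey and predators): Sea Urchin, Surgeonfish, Parrotfish, Hawkfish.
Count: 4.

4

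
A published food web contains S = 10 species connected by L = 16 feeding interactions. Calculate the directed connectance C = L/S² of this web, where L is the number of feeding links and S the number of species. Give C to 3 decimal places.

C = 0.160

The web has S = 10 species and L = 16 feeding links.
C = L / S² = 16 / 100 = 0.1600 ≈ 0.160.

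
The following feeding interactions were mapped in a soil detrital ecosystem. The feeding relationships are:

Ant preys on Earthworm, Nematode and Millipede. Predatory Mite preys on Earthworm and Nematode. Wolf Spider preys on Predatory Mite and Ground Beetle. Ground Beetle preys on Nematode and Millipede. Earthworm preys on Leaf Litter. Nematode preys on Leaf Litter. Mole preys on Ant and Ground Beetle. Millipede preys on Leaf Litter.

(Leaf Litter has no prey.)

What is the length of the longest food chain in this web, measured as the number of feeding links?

One longest chain: Leaf Litter → Earthworm → Ant → Mole.
It has 4 species and 3 links.

3 links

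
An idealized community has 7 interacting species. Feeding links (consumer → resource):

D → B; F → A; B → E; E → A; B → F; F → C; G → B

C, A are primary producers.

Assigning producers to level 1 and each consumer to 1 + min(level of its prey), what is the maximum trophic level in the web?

4

Producers (level 1): C, A.
Following each consumer down to its lowest-level prey: C → F → B → D (levels 1 through 4).
All prey of D (B 3) are at level 3 or above, so D is at level 1 + 3 = 4.
Every consumer has at least one prey at level 3 or below, so none exceeds level 4.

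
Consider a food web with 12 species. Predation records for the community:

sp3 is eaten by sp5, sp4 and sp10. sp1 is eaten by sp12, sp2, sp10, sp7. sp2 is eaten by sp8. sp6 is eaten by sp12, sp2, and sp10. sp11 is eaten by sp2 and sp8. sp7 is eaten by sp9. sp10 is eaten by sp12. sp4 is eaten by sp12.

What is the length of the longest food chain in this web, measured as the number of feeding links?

One longest chain: sp1 → sp2 → sp8.
It has 3 species and 2 links.

2 links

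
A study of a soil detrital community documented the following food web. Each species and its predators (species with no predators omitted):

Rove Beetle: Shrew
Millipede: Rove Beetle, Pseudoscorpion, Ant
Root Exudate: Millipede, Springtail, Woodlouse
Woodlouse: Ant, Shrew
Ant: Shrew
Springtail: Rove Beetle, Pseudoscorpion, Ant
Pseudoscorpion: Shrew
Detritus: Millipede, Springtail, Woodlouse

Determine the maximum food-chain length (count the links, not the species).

3 links

One longest chain: Detritus → Millipede → Rove Beetle → Shrew.
It has 4 species and 3 links.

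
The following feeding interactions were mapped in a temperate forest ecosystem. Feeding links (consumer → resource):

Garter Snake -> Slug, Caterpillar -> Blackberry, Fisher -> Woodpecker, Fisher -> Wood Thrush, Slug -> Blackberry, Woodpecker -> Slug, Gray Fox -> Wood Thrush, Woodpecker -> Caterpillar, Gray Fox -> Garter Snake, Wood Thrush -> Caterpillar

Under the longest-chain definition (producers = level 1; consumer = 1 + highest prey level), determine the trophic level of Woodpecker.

Trophic level 3

Blackberry is a producer → level 1.
Slug eats Blackberry → level 2.
Woodpecker eats Slug (level 2); other prey at levels: Caterpillar 2 → level 3.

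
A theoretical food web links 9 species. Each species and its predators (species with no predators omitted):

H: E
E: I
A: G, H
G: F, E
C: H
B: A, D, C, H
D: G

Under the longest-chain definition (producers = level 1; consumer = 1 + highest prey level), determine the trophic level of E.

B is a producer → level 1.
A eats B → level 2.
G eats A (level 2); other prey at levels: D 2 → level 3.
E eats G (level 3); other prey at levels: H 3 → level 4.

Trophic level 4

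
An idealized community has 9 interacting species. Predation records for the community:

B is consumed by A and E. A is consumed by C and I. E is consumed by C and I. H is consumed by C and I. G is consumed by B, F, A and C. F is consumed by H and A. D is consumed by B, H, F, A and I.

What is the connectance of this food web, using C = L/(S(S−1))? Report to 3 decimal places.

C = 0.264

The web has S = 9 species and L = 19 feeding links.
C = L / (S(S−1)) = 19 / 72 = 0.2639 ≈ 0.264.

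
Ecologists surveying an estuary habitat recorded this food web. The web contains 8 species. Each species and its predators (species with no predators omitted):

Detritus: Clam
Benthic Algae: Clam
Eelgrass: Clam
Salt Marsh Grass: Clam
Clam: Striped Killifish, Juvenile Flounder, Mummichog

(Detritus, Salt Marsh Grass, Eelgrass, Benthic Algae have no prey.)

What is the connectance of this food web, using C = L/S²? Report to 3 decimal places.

The web has S = 8 species and L = 7 feeding links.
C = L / S² = 7 / 64 = 0.1094 ≈ 0.109.

C = 0.109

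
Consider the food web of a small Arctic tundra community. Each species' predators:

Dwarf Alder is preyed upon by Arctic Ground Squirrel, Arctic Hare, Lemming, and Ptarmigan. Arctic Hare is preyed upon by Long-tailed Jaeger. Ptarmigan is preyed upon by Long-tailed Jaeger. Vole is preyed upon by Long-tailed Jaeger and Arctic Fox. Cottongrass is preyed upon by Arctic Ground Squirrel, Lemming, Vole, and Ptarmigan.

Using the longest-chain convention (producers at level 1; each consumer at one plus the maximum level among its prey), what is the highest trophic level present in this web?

3

Producers (level 1): Dwarf Alder, Cottongrass.
Dwarf Alder → Ptarmigan → Long-tailed Jaeger gives Long-tailed Jaeger level 3.
No species has a prey at level 3, so no species reaches level 4.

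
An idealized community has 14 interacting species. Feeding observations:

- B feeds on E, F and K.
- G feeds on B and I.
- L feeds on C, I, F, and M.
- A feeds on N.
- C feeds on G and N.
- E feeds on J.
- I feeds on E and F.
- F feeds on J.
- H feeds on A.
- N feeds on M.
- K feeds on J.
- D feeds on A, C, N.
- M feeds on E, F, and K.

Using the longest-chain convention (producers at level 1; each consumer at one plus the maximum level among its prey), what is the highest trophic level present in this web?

Producers (level 1): J.
J → K → M → N → A → H gives H level 6.
No species has a prey at level 6, so no species reaches level 7.

6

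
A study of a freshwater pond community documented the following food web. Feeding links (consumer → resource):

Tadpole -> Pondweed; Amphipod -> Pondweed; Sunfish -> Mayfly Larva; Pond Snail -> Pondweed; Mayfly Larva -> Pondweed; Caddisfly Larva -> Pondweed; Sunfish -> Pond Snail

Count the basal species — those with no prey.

1

Basal species (no prey listed): Pondweed.
Count: 1.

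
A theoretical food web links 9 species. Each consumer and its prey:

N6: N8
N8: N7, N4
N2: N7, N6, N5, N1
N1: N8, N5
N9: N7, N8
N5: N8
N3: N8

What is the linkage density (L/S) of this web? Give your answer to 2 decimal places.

There are L = 13 links among S = 9 species.
L/S = 13/9 = 1.4444 ≈ 1.44.

L/S = 1.44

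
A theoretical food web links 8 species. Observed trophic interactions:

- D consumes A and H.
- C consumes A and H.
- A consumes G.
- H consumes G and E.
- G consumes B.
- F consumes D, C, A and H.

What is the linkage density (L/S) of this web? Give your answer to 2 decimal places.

L/S = 1.50

There are L = 12 links among S = 8 species.
L/S = 12/8 = 1.5000 ≈ 1.50.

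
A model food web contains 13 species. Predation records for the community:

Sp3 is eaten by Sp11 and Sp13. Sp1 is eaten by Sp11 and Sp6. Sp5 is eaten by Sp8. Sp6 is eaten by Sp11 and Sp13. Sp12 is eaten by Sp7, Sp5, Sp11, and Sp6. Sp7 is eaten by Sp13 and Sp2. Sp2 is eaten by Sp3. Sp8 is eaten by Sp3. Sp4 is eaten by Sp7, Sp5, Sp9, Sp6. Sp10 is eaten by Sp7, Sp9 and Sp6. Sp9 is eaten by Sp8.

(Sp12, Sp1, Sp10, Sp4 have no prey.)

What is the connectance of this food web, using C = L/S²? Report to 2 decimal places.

The web has S = 13 species and L = 23 feeding links.
C = L / S² = 23 / 169 = 0.1361 ≈ 0.14.

C = 0.14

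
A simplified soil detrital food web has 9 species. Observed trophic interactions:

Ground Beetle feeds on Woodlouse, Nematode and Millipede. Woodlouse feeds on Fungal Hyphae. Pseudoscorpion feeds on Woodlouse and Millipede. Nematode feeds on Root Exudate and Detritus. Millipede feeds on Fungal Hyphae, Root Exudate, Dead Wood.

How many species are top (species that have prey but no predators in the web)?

Top species (has prey, but nothing eats it): Ground Beetle, Pseudoscorpion.
Count: 2.

2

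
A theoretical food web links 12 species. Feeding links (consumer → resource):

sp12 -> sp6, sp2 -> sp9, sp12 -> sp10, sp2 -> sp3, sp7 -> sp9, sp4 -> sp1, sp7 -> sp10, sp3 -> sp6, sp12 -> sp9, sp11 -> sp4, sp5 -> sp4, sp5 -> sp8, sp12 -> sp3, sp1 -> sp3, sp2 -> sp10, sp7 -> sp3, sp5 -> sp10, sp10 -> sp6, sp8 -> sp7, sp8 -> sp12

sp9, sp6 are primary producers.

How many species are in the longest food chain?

5 species

One longest chain: sp6 → sp3 → sp1 → sp4 → sp11.
It has 5 species and 4 links.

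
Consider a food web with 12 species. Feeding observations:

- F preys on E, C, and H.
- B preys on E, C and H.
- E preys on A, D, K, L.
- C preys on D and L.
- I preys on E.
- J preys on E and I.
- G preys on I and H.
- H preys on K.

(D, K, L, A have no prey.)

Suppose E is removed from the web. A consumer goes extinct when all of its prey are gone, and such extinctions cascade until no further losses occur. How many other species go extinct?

2

Remove E.
Round 1: I (all prey gone) → extinct.
Round 2: J (all prey gone) → extinct.
No further losses. Total secondary extinctions: 2.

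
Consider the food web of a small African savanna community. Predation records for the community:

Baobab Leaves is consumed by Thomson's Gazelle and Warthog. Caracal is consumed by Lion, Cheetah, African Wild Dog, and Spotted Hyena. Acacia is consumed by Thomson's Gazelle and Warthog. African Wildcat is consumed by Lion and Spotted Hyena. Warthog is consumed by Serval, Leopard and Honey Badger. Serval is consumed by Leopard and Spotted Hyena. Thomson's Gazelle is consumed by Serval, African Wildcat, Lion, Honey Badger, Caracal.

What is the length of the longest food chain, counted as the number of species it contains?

4 species

One longest chain: Acacia → Thomson's Gazelle → African Wildcat → Spotted Hyena.
It has 4 species and 3 links.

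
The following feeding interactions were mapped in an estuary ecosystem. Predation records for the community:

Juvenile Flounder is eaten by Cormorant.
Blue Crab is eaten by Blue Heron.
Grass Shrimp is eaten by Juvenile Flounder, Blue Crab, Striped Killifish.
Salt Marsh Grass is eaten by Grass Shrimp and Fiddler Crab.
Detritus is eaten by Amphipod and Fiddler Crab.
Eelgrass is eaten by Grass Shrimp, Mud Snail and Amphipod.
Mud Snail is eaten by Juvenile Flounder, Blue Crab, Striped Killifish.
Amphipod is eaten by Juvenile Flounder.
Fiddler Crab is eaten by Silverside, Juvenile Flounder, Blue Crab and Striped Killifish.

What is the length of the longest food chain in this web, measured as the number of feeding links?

3 links

One longest chain: Salt Marsh Grass → Grass Shrimp → Blue Crab → Blue Heron.
It has 4 species and 3 links.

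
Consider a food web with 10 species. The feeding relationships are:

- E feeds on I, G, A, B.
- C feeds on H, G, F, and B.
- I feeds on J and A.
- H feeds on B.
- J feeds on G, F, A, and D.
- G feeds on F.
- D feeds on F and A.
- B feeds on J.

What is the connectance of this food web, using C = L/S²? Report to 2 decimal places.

C = 0.19

The web has S = 10 species and L = 19 feeding links.
C = L / S² = 19 / 100 = 0.1900 ≈ 0.19.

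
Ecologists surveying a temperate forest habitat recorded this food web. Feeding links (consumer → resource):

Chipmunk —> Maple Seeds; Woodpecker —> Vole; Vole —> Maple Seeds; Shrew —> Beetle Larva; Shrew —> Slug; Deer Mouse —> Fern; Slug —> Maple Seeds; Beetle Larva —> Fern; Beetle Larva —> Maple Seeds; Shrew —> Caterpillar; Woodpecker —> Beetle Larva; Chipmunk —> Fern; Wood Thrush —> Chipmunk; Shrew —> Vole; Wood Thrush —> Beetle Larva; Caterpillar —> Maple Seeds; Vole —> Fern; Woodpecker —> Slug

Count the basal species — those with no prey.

2

Basal species (no prey listed): Fern, Maple Seeds.
Count: 2.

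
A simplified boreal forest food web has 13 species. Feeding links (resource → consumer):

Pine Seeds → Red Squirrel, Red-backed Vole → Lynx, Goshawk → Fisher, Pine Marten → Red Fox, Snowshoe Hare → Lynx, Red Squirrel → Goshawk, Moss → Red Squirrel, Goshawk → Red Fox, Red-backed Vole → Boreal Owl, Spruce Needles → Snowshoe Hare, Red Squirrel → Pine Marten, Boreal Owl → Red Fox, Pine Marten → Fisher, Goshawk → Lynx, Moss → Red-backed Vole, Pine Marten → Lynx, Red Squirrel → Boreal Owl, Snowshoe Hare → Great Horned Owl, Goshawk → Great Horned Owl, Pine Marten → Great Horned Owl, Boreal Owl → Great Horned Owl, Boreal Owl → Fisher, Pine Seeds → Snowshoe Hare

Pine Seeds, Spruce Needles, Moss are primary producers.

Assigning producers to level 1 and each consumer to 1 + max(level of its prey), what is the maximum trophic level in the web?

4

Producers (level 1): Pine Seeds, Spruce Needles, Moss.
Pine Seeds → Red Squirrel → Pine Marten → Lynx gives Lynx level 4.
No species has a prey at level 4, so no species reaches level 5.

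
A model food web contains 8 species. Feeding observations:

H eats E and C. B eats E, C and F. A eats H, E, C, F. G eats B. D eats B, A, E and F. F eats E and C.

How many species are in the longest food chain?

4 species

One longest chain: C → F → B → D.
It has 4 species and 3 links.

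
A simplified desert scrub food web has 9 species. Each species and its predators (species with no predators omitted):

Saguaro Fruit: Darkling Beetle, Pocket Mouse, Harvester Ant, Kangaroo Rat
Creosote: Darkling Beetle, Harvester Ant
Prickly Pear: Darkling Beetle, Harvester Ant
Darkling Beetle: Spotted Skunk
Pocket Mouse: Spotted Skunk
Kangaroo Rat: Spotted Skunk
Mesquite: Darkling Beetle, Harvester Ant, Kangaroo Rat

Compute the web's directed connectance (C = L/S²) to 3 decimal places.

C = 0.173

The web has S = 9 species and L = 14 feeding links.
C = L / S² = 14 / 81 = 0.1728 ≈ 0.173.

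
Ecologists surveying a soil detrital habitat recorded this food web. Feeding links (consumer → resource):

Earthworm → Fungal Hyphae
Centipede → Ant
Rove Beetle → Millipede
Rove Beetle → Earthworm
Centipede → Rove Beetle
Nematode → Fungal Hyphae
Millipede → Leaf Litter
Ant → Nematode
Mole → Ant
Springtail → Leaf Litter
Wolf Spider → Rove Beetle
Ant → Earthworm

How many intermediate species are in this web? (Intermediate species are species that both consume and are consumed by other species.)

Intermediate species (has both prey and predators): Nematode, Millipede, Earthworm, Ant, Rove Beetle.
Count: 5.

5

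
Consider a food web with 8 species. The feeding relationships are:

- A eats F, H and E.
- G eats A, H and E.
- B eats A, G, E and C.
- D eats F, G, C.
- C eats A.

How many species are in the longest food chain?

One longest chain: F → A → G → B.
It has 4 species and 3 links.

4 species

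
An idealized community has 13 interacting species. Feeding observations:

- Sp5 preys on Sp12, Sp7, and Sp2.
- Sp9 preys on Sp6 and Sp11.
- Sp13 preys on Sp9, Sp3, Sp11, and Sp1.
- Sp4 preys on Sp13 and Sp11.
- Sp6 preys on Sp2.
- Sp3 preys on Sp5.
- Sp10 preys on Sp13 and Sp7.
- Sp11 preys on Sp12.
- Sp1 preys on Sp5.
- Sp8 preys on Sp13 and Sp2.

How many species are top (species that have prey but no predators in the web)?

Top species (has prey, but nothing eats it): Sp4, Sp10, Sp8.
Count: 3.

3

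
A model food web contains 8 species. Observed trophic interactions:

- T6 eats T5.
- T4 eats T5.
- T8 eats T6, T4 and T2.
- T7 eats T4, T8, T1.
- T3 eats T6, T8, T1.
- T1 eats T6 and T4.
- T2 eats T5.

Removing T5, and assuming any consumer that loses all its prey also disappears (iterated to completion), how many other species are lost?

7

Remove T5.
Round 1: T4 (all prey gone), T6 (all prey gone), T2 (all prey gone) → extinct.
Round 2: T8 (all prey gone), T1 (all prey gone) → extinct.
Round 3: T3 (all prey gone), T7 (all prey gone) → extinct.
No further losses. Total secondary extinctions: 7.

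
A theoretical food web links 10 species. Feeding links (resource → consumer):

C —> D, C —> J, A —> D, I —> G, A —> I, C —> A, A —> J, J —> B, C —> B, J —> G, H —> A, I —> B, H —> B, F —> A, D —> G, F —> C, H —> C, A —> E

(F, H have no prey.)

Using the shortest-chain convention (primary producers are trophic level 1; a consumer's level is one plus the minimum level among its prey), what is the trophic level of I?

Trophic level 3

F is a producer → level 1.
A eats F → level 2.
I eats A → level 3.
No prey of I is below level 2, so 3 is the minimum.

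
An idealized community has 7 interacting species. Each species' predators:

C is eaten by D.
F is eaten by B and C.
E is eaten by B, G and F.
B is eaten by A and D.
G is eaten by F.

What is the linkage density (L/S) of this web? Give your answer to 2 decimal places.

L/S = 1.29

There are L = 9 links among S = 7 species.
L/S = 9/7 = 1.2857 ≈ 1.29.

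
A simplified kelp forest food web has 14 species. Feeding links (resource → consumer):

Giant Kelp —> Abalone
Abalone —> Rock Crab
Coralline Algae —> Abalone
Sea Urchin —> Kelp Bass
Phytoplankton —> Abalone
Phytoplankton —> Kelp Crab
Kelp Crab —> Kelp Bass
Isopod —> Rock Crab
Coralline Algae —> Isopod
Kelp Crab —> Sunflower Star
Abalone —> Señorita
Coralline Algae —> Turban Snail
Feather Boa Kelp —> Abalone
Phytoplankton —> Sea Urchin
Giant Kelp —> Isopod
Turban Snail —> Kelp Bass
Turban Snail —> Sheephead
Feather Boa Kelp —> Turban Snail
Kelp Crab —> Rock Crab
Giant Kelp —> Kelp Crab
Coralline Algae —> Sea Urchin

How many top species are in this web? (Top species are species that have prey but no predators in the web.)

Top species (has prey, but nothing eats it): Señorita, Kelp Bass, Sheephead, Sunflower Star, Rock Crab.
Count: 5.

5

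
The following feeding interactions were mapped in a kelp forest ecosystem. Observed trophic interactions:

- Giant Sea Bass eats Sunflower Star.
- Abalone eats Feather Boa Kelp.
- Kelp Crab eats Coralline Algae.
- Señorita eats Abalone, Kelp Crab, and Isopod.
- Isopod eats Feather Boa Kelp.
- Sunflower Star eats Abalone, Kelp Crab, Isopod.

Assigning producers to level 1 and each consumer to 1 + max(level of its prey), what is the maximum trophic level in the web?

Producers (level 1): Coralline Algae, Feather Boa Kelp.
Feather Boa Kelp → Abalone → Sunflower Star → Giant Sea Bass gives Giant Sea Bass level 4.
No species has a prey at level 4, so no species reaches level 5.

4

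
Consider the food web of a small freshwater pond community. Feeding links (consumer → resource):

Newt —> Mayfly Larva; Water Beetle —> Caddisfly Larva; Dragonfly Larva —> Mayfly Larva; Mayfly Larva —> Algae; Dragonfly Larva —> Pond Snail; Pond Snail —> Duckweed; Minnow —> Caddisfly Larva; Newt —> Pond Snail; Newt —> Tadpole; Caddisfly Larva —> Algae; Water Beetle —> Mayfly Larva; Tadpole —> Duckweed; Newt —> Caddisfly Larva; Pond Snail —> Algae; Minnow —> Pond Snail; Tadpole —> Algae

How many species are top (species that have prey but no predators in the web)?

4

Top species (has prey, but nothing eats it): Dragonfly Larva, Water Beetle, Minnow, Newt.
Count: 4.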